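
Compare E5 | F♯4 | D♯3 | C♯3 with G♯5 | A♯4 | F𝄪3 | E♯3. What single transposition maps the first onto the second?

up a major third

Take the first pair: E5 → G#5. E to G spans 3 letter names, so the interval is some kind of third.
E5 to G#5 is 4 semitones, which makes it a major third; the second version is higher, so the direction is up.
Checking another pair — C#3 → E#3 — gives the same interval.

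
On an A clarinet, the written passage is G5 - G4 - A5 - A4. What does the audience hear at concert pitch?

E5 E4 F#5 F#4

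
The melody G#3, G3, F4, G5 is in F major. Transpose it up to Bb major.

C#4 C4 Bb4 C6

From F up to Bb is a perfect fourth; apply that to each pitch.
G#3 → C#4
G3 → C4
F4 → Bb4
G5 → C6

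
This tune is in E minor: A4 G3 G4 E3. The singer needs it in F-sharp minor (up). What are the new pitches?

B4 A3 A4 F#3

E minor to F-sharp minor up is a major second, so every note moves up by that interval.
A4 -> B4
G3 -> A3
G4 -> A4
E3 -> F#3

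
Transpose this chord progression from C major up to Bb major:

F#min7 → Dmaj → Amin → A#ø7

C major up to Bb major is a minor seventh; each chord root moves by that interval while the quality stays the same.
F#min7: root F# up a minor seventh → E, giving Emin7.
Dmaj: root D up a minor seventh → C, giving Cmaj.
Amin: root A up a minor seventh → G, giving Gmin.
A#ø7: root A# up a minor seventh → G#, giving G#ø7.

Emin7 Cmaj Gmin G#ø7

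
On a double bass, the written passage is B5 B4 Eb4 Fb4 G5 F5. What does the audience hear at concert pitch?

B4 B3 Eb3 Fb3 G4 F4

The double bass sounds a perfect octave below written, so transpose each written note down a perfect octave.
B5 becomes B4
B4 becomes B3
Eb4 becomes Eb3
Fb4 becomes Fb3
G5 becomes G4
F5 becomes F4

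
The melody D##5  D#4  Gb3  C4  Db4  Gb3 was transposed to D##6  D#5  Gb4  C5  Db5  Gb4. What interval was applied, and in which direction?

From D##5 to D##6 is 8 letter names — an octave of some quality.
D##5 to D##6 is 12 semitones, which makes it a perfect octave; the second version is higher, so the direction is up.
Checking another pair — Gb3 → Gb4 — gives the same interval.

up a perfect octave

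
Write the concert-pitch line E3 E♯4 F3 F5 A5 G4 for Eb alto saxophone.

C#4 C##5 D4 D6 F#6 E5

Written C4 sounds as Eb3 on the Eb alto saxophone, so concert pitches are written a major sixth up.
E3 -> C#4
E#4 -> C##5
F3 -> D4
F5 -> D6
A5 -> F#6
G4 -> E5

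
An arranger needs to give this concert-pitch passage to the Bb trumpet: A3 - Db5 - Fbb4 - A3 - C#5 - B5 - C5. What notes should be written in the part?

The Bb trumpet sounds a major second below written, so the written part must be a major second above concert — transpose each note up.
A3 becomes B3
Db5 becomes Eb5
Fbb4 becomes Gbb4
A3 becomes B3
C#5 becomes D#5
B5 becomes C#6
C5 becomes D5

B3 Eb5 Gbb4 B3 D#5 C#6 D5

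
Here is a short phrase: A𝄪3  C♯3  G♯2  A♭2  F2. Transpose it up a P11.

A##3: an eleventh up reaches D, and 17 semitones makes it D##5.
C#3 up a perfect eleventh is F#4.
G#2 up a perfect eleventh is C#4.
A perfect eleventh up from Ab2 gives Db4.
F2: an eleventh up reaches B, and 17 semitones makes it Bb3.

D##5 F#4 C#4 Db4 Bb3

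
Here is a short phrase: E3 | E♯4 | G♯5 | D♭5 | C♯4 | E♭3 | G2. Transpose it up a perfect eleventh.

E3: an eleventh up reaches A, and 17 semitones makes it A4.
A perfect eleventh up from E#4 gives A#5.
A perfect eleventh up from G#5 gives C#7.
Db5 up a perfect eleventh is Gb6.
C#4 up a perfect eleventh is F#5.
Eb3 up a perfect eleventh is Ab4.
G2: an eleventh up reaches C, and 17 semitones makes it C4.

A4 A#5 C#7 Gb6 F#5 Ab4 C4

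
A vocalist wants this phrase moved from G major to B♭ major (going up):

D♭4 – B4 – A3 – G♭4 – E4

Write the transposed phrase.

From G up to B♭ is a minor third; apply that to each pitch.
Db4 becomes Fb4
B4 becomes D5
A3 becomes C4
Gb4 becomes Bbb4
E4 becomes G4

Fb4 D5 C4 Bbb4 G4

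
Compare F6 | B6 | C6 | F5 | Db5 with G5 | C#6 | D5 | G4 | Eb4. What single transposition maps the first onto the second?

down a minor seventh

From F6 to G5 is 7 letter names — a seventh of some quality.
G5 to F6 is 10 semitones, which makes it a minor seventh; the second version is lower, so the direction is down.
Checking another pair — Db5 → Eb4 — gives the same interval.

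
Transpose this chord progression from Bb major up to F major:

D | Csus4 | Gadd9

A Gsus4 Dadd9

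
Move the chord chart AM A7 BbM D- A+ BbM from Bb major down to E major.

Bb major down to E major is a diminished fifth; each chord root moves by that interval while the quality stays the same.
AM: root A down a diminished fifth → D#, giving D#M.
A7: root A down a diminished fifth → D#, giving D#7.
BbM: root Bb down a diminished fifth → E, giving EM.
D-: root D down a diminished fifth → G#, giving G#-.
A+: root A down a diminished fifth → D#, giving D#+.
BbM: root Bb down a diminished fifth → E, giving EM.

D#M D#7 EM G#- D#+ EM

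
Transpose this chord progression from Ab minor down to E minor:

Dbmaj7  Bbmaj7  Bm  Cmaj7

Ab minor down to E minor is a diminished fourth; each chord root moves by that interval while the quality stays the same.
Dbmaj7: root Db down a diminished fourth → A, giving Amaj7.
Bbmaj7: root Bb down a diminished fourth → F#, giving F#maj7.
Bm: root B down a diminished fourth → F##, giving F##m.
Cmaj7: root C down a diminished fourth → G#, giving G#maj7.

Amaj7 F#maj7 F##m G#maj7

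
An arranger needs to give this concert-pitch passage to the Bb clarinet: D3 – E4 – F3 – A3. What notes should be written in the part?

E3 F#4 G3 B3

Written C4 sounds as Bb3 on the Bb clarinet, so concert pitches are written a major second up.
D3 gives E3
E4 gives F#4
F3 gives G3
A3 gives B3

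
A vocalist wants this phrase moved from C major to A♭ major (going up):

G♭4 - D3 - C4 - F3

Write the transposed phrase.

Ebb5 Bb3 Ab4 Db4

C major to A♭ major up is a minor sixth, so every note moves up by that interval.
Gb4 gives Ebb5
D3 gives Bb3
C4 gives Ab4
F3 gives Db4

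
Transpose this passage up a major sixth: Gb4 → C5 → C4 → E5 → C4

Gb4 -> Eb5
C5 -> A5
C4 -> A4
E5 -> C#6
C4 -> A4

Eb5 A5 A4 C#6 A4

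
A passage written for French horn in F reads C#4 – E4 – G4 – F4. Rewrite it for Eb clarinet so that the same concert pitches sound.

First find concert pitch: the French horn in F sounds a perfect fifth below written, so C#4 E4 G4 F4 sounds F#3 A3 C4 Bb3.
Then write for Eb clarinet: it sounds a minor third above written, so the part must be a minor third below concert.
F#3 → D#3
A3 → F#3
C4 → A3
Bb3 → G3

D#3 F#3 A3 G3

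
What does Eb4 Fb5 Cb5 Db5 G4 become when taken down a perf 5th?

Eb4 becomes Ab3
Fb5 becomes Bbb4
Cb5 becomes Fb4
Db5 becomes Gb4
G4 becomes C4

Ab3 Bbb4 Fb4 Gb4 C4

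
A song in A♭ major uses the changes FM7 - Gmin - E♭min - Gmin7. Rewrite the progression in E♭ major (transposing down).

A♭ major down to E♭ major is a perfect fourth; each chord root moves by that interval while the quality stays the same.
FM7: root F down a perfect fourth → C, giving CM7.
Gmin: root G down a perfect fourth → D, giving Dmin.
E♭min: root E♭ down a perfect fourth → Bb, giving Bbmin.
Gmin7: root G down a perfect fourth → D, giving Dmin7.

CM7 Dmin Bbmin Dmin7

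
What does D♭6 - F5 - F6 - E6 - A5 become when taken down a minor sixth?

F5 A4 A5 G#5 C#5

A minor sixth down from Db6 gives F5.
F5 down a minor sixth is A4.
F6 down a minor sixth is A5.
A minor sixth down from E6 gives G#5.
A5: a sixth down reaches C, and 8 semitones makes it C#5.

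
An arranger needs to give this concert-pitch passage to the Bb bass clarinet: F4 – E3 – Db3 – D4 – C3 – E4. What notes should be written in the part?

G5 F#4 Eb4 E5 D4 F#5

The Bb bass clarinet sounds a major ninth below written, so the written part must be a major ninth above concert — transpose each note up.
F4 gives G5
E3 gives F#4
Db3 gives Eb4
D4 gives E5
C3 gives D4
E4 gives F#5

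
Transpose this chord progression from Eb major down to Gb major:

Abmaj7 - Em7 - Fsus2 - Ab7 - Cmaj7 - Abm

Eb major down to Gb major is a major sixth; each chord root moves by that interval while the quality stays the same.
Abmaj7: root Ab down a major sixth → Cb, giving Cbmaj7.
Em7: root E down a major sixth → G, giving Gm7.
Fsus2: root F down a major sixth → Ab, giving Absus2.
Ab7: root Ab down a major sixth → Cb, giving Cb7.
Cmaj7: root C down a major sixth → Eb, giving Ebmaj7.
Abm: root Ab down a major sixth → Cb, giving Cbm.

Cbmaj7 Gm7 Absus2 Cb7 Ebmaj7 Cbm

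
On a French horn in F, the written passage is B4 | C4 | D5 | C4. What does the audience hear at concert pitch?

E4 F3 G4 F3

The French horn in F sounds a perfect fifth below written, so transpose each written note down a perfect fifth.
B4 -> E4
C4 -> F3
D5 -> G4
C4 -> F3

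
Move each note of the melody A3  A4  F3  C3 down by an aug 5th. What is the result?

A3: a fifth down reaches D, and 8 semitones makes it Db3.
A4 down an augmented fifth is Db4.
F3 down an augmented fifth is Bbb2.
C3: a fifth down reaches F, and 8 semitones makes it Fb2.

Db3 Db4 Bbb2 Fb2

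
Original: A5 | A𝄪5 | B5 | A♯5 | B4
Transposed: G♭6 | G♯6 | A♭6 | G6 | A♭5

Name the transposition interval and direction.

up a diminished seventh

From A5 to Gb6 is 7 letter names — a seventh of some quality.
A5 to Gb6 is 9 semitones, which makes it a diminished seventh; the second version is higher, so the direction is up.
Checking another pair — B4 → Ab5 — gives the same interval.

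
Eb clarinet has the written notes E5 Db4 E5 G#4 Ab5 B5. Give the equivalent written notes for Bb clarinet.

A5 Gb4 A5 C#5 Db6 E6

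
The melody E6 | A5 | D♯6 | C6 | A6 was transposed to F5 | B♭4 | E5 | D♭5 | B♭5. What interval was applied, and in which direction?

down a major seventh

From E6 to F5 is 7 letter names — a seventh of some quality.
F5 to E6 is 11 semitones, which makes it a major seventh; the second version is lower, so the direction is down.
Checking another pair — A6 → Bb5 — gives the same interval.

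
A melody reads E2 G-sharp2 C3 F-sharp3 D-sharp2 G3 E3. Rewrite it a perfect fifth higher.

B2 D#3 G3 C#4 A#2 D4 B3

A perfect fifth up from E2 gives B2.
G#2 up a perfect fifth is D#3.
A perfect fifth up from C3 gives G3.
F#3: a fifth up reaches C, and 7 semitones makes it C#4.
A perfect fifth up from D#2 gives A#2.
G3 up a perfect fifth is D4.
E3 up a perfect fifth is B3.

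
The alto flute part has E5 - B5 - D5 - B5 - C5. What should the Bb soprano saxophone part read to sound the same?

C#5 G#5 B4 G#5 A4

First find concert pitch: the alto flute sounds a perfect fourth below written, so E5 B5 D5 B5 C5 sounds B4 F#5 A4 F#5 G4.
Then write for Bb soprano saxophone: it sounds a major second below written, so the part must be a major second above concert.
B4 → C#5
F#5 → G#5
A4 → B4
F#5 → G#5
G4 → A4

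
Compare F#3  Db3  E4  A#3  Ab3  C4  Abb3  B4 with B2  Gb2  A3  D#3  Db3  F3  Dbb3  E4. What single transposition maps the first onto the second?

down a perfect fifth

Take the first pair: F#3 → B2. F to B spans 5 letter names, so the interval is some kind of fifth.
B2 to F#3 is 7 semitones, which makes it a perfect fifth; the second version is lower, so the direction is down.
Checking another pair — B4 → E4 — gives the same interval.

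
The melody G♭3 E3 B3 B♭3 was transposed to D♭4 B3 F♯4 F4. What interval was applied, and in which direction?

up a perfect fifth

From Gb3 to Db4 is 5 letter names — a fifth of some quality.
Gb3 to Db4 is 7 semitones, which makes it a perfect fifth; the second version is higher, so the direction is up.
Checking another pair — Bb3 → F4 — gives the same interval.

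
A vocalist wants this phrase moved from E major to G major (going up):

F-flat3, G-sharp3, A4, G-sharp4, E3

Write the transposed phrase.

Abb3 B3 C5 B4 G3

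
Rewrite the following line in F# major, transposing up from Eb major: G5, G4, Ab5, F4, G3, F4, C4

From Eb up to F# is an augmented second; apply that to each pitch.
G5 becomes A#5
G4 becomes A#4
Ab5 becomes B5
F4 becomes G#4
G3 becomes A#3
F4 becomes G#4
C4 becomes D#4

A#5 A#4 B5 G#4 A#3 G#4 D#4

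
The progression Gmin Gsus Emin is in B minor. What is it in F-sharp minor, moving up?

Dmin Dsus Bmin

B minor up to F-sharp minor is a perfect fifth; each chord root moves by that interval while the quality stays the same.
Gmin: root G up a perfect fifth → D, giving Dmin.
Gsus: root G up a perfect fifth → D, giving Dsus.
Emin: root E up a perfect fifth → B, giving Bmin.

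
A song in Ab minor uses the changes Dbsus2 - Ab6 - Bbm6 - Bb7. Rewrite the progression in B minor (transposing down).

Esus2 B6 C#m6 C#7

Ab minor down to B minor is a diminished seventh; each chord root moves by that interval while the quality stays the same.
Dbsus2: root Db down a diminished seventh → E, giving Esus2.
Ab6: root Ab down a diminished seventh → B, giving B6.
Bbm6: root Bb down a diminished seventh → C#, giving C#m6.
Bb7: root Bb down a diminished seventh → C#, giving C#7.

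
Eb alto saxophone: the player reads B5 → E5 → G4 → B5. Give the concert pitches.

D5 G4 Bb3 D5

Written C4 on the Eb alto saxophone sounds as Eb3, a major sixth lower; apply that shift to every note.
B5 becomes D5
E5 becomes G4
G4 becomes Bb3
B5 becomes D5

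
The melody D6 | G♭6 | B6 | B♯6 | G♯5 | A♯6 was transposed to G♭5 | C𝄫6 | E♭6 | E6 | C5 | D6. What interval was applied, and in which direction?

down an augmented fifth

From D6 to Gb5 is 5 letter names — a fifth of some quality.
Gb5 to D6 is 8 semitones, which makes it an augmented fifth; the second version is lower, so the direction is down.
Checking another pair — A#6 → D6 — gives the same interval.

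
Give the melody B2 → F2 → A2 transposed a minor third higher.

D3 Ab2 C3

B2 up a minor third is D3.
F2: a third up reaches A, and 3 semitones makes it Ab2.
A2: a third up reaches C, and 3 semitones makes it C3.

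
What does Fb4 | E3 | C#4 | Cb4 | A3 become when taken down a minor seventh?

Gb3 F#2 D#3 Db3 B2

Fb4: a seventh down reaches G, and 10 semitones makes it Gb3.
A minor seventh down from E3 gives F#2.
C#4 down a minor seventh is D#3.
Cb4 down a minor seventh is Db3.
A3: a seventh down reaches B, and 10 semitones makes it B2.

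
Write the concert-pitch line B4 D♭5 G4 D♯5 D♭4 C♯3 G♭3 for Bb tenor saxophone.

C#6 Eb6 A5 E#6 Eb5 D#4 Ab4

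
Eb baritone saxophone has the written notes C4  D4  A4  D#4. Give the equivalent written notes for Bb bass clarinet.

F3 G3 D4 G#3

First find concert pitch: the Eb baritone saxophone sounds a major thirteenth below written, so C4 D4 A4 D#4 sounds Eb2 F2 C3 F#2.
Then write for Bb bass clarinet: it sounds a major ninth below written, so the part must be a major ninth above concert.
Eb2 → F3
F2 → G3
C3 → D4
F#2 → G#3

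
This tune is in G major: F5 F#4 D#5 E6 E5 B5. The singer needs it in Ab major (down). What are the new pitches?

Gb4 G3 E4 F5 F4 C5

From G down to Ab is a major seventh; apply that to each pitch.
F5 gives Gb4
F#4 gives G3
D#5 gives E4
E6 gives F5
E5 gives F4
B5 gives C5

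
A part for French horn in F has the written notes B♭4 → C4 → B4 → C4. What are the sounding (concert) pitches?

The French horn in F sounds a perfect fifth below written, so transpose each written note down a perfect fifth.
Bb4 -> Eb4
C4 -> F3
B4 -> E4
C4 -> F3

Eb4 F3 E4 F3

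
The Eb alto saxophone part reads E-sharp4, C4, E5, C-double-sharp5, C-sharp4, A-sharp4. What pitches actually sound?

G#3 Eb3 G4 E#4 E3 C#4

The Eb alto saxophone sounds a major sixth below written, so transpose each written note down a major sixth.
E#4 → G#3
C4 → Eb3
E5 → G4
C##5 → E#4
C#4 → E3
A#4 → C#4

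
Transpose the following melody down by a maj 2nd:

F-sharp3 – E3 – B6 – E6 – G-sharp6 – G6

F#3 to E3
E3 to D3
B6 to A6
E6 to D6
G#6 to F#6
G6 to F6

E3 D3 A6 D6 F#6 F6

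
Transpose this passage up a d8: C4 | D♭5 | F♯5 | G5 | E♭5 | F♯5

C4 gives Cb5
Db5 gives Dbb6
F#5 gives F6
G5 gives Gb6
Eb5 gives Ebb6
F#5 gives F6

Cb5 Dbb6 F6 Gb6 Ebb6 F6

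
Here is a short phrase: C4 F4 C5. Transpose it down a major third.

A major third down from C4 gives Ab3.
A major third down from F4 gives Db4.
A major third down from C5 gives Ab4.

Ab3 Db4 Ab4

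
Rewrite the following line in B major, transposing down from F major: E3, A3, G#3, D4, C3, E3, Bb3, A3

A#2 D#3 C##3 G#3 F#2 A#2 E3 D#3

From F down to B is a diminished fifth; apply that to each pitch.
E3 becomes A#2
A3 becomes D#3
G#3 becomes C##3
D4 becomes G#3
C3 becomes F#2
E3 becomes A#2
Bb3 becomes E3
A3 becomes D#3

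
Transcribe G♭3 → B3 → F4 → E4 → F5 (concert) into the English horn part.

Db4 F#4 C5 B4 C6

The English horn sounds a perfect fifth below written, so the written part must be a perfect fifth above concert — transpose each note up.
Gb3 gives Db4
B3 gives F#4
F4 gives C5
E4 gives B4
F5 gives C6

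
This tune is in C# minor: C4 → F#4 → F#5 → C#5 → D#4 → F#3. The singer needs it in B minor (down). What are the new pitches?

Bb3 E4 E5 B4 C#4 E3

From C# down to B is a major second; apply that to each pitch.
C4 to Bb3
F#4 to E4
F#5 to E5
C#5 to B4
D#4 to C#4
F#3 to E3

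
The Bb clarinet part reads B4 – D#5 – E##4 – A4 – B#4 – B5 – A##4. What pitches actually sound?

A4 C#5 D##4 G4 A#4 A5 G##4

Written C4 on the Bb clarinet sounds as Bb3, a major second lower; apply that shift to every note.
B4 gives A4
D#5 gives C#5
E##4 gives D##4
A4 gives G4
B#4 gives A#4
B5 gives A5
A##4 gives G##4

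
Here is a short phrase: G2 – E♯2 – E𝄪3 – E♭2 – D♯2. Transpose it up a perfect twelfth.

G2: a twelfth up reaches D, and 19 semitones makes it D4.
E#2 up a perfect twelfth is B#3.
E##3 up a perfect twelfth is B##4.
Eb2 up a perfect twelfth is Bb3.
D#2 up a perfect twelfth is A#3.

D4 B#3 B##4 Bb3 A#3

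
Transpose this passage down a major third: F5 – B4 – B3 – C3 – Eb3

Db5 G4 G3 Ab2 Cb3

F5 → Db5
B4 → G4
B3 → G3
C3 → Ab2
Eb3 → Cb3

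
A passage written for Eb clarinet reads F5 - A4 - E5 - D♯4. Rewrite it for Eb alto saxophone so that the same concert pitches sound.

F6 A5 E6 D#5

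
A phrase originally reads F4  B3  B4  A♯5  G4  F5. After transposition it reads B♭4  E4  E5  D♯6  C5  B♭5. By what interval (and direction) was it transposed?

up a perfect fourth

Take the first pair: F4 → Bb4. F to B spans 4 letter names, so the interval is some kind of fourth.
F4 to Bb4 is 5 semitones, which makes it a perfect fourth; the second version is higher, so the direction is up.
Checking another pair — F5 → Bb5 — gives the same interval.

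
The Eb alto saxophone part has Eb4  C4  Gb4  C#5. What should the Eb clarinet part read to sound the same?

Eb3 C3 Gb3 C#4

First find concert pitch: the Eb alto saxophone sounds a major sixth below written, so Eb4 C4 Gb4 C#5 sounds Gb3 Eb3 Bbb3 E4.
Then write for Eb clarinet: it sounds a minor third above written, so the part must be a minor third below concert.
Gb3 → Eb3
Eb3 → C3
Bbb3 → Gb3
E4 → C#4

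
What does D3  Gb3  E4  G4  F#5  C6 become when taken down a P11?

A1 Db2 B2 D3 C#4 G4

D3 to A1
Gb3 to Db2
E4 to B2
G4 to D3
F#5 to C#4
C6 to G4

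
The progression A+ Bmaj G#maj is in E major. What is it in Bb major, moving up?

Eb+ Fmaj Dmaj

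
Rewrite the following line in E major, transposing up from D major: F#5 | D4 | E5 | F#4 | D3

D major to E major up is a major second, so every note moves up by that interval.
F#5 gives G#5
D4 gives E4
E5 gives F#5
F#4 gives G#4
D3 gives E3

G#5 E4 F#5 G#4 E3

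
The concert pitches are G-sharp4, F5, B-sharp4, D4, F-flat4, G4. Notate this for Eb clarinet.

The Eb clarinet sounds a minor third above written, so the written part must be a minor third below concert — transpose each note down.
G#4 to E#4
F5 to D5
B#4 to G##4
D4 to B3
Fb4 to Db4
G4 to E4

E#4 D5 G##4 B3 Db4 E4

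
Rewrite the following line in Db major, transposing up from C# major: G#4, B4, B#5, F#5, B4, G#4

C# major to Db major up is a diminished second, so every note moves up by that interval.
G#4 → Ab4
B4 → Cb5
B#5 → C6
F#5 → Gb5
B4 → Cb5
G#4 → Ab4

Ab4 Cb5 C6 Gb5 Cb5 Ab4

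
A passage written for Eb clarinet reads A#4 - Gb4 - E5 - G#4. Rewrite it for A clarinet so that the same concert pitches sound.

First find concert pitch: the Eb clarinet sounds a minor third above written, so A#4 Gb4 E5 G#4 sounds C#5 Bbb4 G5 B4.
Then write for A clarinet: it sounds a minor third below written, so the part must be a minor third above concert.
C#5 → E5
Bbb4 → Dbb5
G5 → Bb5
B4 → D5

E5 Dbb5 Bb5 D5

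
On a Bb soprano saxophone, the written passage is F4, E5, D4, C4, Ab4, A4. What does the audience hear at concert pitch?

Eb4 D5 C4 Bb3 Gb4 G4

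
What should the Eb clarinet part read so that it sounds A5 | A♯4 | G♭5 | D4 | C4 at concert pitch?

F#5 F##4 Eb5 B3 A3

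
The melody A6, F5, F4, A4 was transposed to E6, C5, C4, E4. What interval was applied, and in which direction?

down a perfect fourth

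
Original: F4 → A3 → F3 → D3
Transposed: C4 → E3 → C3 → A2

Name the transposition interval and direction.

down a perfect fourth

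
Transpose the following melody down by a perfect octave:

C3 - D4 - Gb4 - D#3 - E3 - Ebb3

C2 D3 Gb3 D#2 E2 Ebb2

A perfect octave down from C3 gives C2.
A perfect octave down from D4 gives D3.
Gb4: an octave down reaches G, and 12 semitones makes it Gb3.
D#3 down a perfect octave is D#2.
E3 down a perfect octave is E2.
Ebb3 down a perfect octave is Ebb2.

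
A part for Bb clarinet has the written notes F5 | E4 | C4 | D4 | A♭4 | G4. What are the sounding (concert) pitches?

Written C4 on the Bb clarinet sounds as Bb3, a major second lower; apply that shift to every note.
F5 → Eb5
E4 → D4
C4 → Bb3
D4 → C4
Ab4 → Gb4
G4 → F4

Eb5 D4 Bb3 C4 Gb4 F4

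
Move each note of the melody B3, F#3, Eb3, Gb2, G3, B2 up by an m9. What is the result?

C5 G4 Fb4 Abb3 Ab4 C4

B3 to C5
F#3 to G4
Eb3 to Fb4
Gb2 to Abb3
G3 to Ab4
B2 to C4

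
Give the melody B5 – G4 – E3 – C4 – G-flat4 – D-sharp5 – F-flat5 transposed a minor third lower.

G#5 E4 C#3 A3 Eb4 B#4 Db5

B5 down a minor third is G#5.
A minor third down from G4 gives E4.
E3: a third down reaches C, and 3 semitones makes it C#3.
A minor third down from C4 gives A3.
Gb4: a third down reaches E, and 3 semitones makes it Eb4.
D#5 down a minor third is B#4.
Fb5: a third down reaches D, and 3 semitones makes it Db5.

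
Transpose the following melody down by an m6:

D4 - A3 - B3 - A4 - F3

F#3 C#3 D#3 C#4 A2

D4 to F#3
A3 to C#3
B3 to D#3
A4 to C#4
F3 to A2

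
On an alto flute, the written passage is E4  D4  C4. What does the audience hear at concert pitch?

B3 A3 G3

The alto flute sounds a perfect fourth below written, so transpose each written note down a perfect fourth.
E4 gives B3
D4 gives A3
C4 gives G3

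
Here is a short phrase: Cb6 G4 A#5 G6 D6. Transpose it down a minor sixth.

Eb5 B3 C##5 B5 F#5

A minor sixth down from Cb6 gives Eb5.
A minor sixth down from G4 gives B3.
A minor sixth down from A#5 gives C##5.
G6: a sixth down reaches B, and 8 semitones makes it B5.
D6 down a minor sixth is F#5.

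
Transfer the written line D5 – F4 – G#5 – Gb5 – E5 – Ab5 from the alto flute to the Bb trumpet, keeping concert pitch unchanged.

B4 D4 E#5 Eb5 C#5 F5

First find concert pitch: the alto flute sounds a perfect fourth below written, so D5 F4 G#5 Gb5 E5 Ab5 sounds A4 C4 D#5 Db5 B4 Eb5.
Then write for Bb trumpet: it sounds a major second below written, so the part must be a major second above concert.
A4 → B4
C4 → D4
D#5 → E#5
Db5 → Eb5
B4 → C#5
Eb5 → F5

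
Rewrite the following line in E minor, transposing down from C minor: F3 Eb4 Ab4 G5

A2 G3 C4 B4

C minor to E minor down is a minor sixth, so every note moves down by that interval.
F3 becomes A2
Eb4 becomes G3
Ab4 becomes C4
G5 becomes B4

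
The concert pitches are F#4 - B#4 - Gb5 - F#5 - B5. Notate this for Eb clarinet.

D#4 G##4 Eb5 D#5 G#5

Written C4 sounds as Eb4 on the Eb clarinet, so concert pitches are written a minor third down.
F#4 becomes D#4
B#4 becomes G##4
Gb5 becomes Eb5
F#5 becomes D#5
B5 becomes G#5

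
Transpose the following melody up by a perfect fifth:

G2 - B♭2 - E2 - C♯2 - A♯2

G2: a fifth up reaches D, and 7 semitones makes it D3.
Bb2: a fifth up reaches F, and 7 semitones makes it F3.
A perfect fifth up from E2 gives B2.
A perfect fifth up from C#2 gives G#2.
A#2: a fifth up reaches E, and 7 semitones makes it E#3.

D3 F3 B2 G#2 E#3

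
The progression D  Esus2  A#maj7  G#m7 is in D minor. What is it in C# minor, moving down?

C# D#sus2 G##maj7 F##m7

D minor down to C# minor is a minor second; each chord root moves by that interval while the quality stays the same.
D: root D down a minor second → C#, giving C#.
Esus2: root E down a minor second → D#, giving D#sus2.
A#maj7: root A# down a minor second → G##, giving G##maj7.
G#m7: root G# down a minor second → F##, giving F##m7.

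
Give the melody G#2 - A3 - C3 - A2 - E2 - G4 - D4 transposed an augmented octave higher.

G##3 A#4 C#4 A#3 E#3 G#5 D#5

G#2: an octave up reaches G, and 13 semitones makes it G##3.
A3 up an augmented octave is A#4.
An augmented octave up from C3 gives C#4.
A2 up an augmented octave is A#3.
E2: an octave up reaches E, and 13 semitones makes it E#3.
An augmented octave up from G4 gives G#5.
An augmented octave up from D4 gives D#5.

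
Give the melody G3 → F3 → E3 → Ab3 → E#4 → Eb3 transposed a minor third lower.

G3 becomes E3
F3 becomes D3
E3 becomes C#3
Ab3 becomes F3
E#4 becomes C##4
Eb3 becomes C3

E3 D3 C#3 F3 C##4 C3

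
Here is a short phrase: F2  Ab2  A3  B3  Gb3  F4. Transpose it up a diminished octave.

F2 to Fb3
Ab2 to Abb3
A3 to Ab4
B3 to Bb4
Gb3 to Gbb4
F4 to Fb5

Fb3 Abb3 Ab4 Bb4 Gbb4 Fb5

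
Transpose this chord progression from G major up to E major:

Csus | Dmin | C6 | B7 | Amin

Asus Bmin A6 G#7 F#min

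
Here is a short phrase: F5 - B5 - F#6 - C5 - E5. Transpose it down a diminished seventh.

F5 to G#4
B5 to C##5
F#6 to G##5
C5 to D#4
E5 to F##4

G#4 C##5 G##5 D#4 F##4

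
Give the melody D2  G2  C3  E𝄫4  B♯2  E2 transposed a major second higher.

E2 A2 D3 Fb4 C##3 F#2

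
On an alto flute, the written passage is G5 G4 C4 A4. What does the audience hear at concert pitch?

D5 D4 G3 E4

Written C4 on the alto flute sounds as G3, a perfect fourth lower; apply that shift to every note.
G5 gives D5
G4 gives D4
C4 gives G3
A4 gives E4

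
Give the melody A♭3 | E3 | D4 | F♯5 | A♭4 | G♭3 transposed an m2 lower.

A minor second down from Ab3 gives G3.
E3: a second down reaches D, and 1 semitone makes it D#3.
D4 down a minor second is C#4.
F#5 down a minor second is E#5.
Ab4: a second down reaches G, and 1 semitone makes it G4.
Gb3: a second down reaches F, and 1 semitone makes it F3.

G3 D#3 C#4 E#5 G4 F3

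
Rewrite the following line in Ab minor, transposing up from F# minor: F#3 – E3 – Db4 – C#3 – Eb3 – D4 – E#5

From F# up to Ab is a diminished third; apply that to each pitch.
F#3 -> Ab3
E3 -> Gb3
Db4 -> Fbb4
C#3 -> Eb3
Eb3 -> Gbb3
D4 -> Fb4
E#5 -> G5

Ab3 Gb3 Fbb4 Eb3 Gbb3 Fb4 G5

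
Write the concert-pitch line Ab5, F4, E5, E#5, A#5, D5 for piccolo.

Ab4 F3 E4 E#4 A#4 D4

The piccolo sounds a perfect octave above written, so the written part must be a perfect octave below concert — transpose each note down.
Ab5 to Ab4
F4 to F3
E5 to E4
E#5 to E#4
A#5 to A#4
D5 to D4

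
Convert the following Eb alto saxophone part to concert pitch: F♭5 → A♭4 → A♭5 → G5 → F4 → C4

The Eb alto saxophone sounds a major sixth below written, so transpose each written note down a major sixth.
Fb5 -> Abb4
Ab4 -> Cb4
Ab5 -> Cb5
G5 -> Bb4
F4 -> Ab3
C4 -> Eb3

Abb4 Cb4 Cb5 Bb4 Ab3 Eb3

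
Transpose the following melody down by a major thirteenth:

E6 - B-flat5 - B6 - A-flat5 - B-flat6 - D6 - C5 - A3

G4 Db4 D5 Cb4 Db5 F4 Eb3 C2

E6 -> G4
Bb5 -> Db4
B6 -> D5
Ab5 -> Cb4
Bb6 -> Db5
D6 -> F4
C5 -> Eb3
A3 -> C2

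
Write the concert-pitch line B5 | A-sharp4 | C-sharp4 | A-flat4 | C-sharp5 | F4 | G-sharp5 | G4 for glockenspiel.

The glockenspiel sounds a perfect fifteenth above written, so the written part must be a perfect fifteenth below concert — transpose each note down.
B5 becomes B3
A#4 becomes A#2
C#4 becomes C#2
Ab4 becomes Ab2
C#5 becomes C#3
F4 becomes F2
G#5 becomes G#3
G4 becomes G2

B3 A#2 C#2 Ab2 C#3 F2 G#3 G2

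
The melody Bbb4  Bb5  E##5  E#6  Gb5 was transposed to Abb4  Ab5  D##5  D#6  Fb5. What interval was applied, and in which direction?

From Bbb4 to Abb4 is 2 letter names — a second of some quality.
Abb4 to Bbb4 is 2 semitones, which makes it a major second; the second version is lower, so the direction is down.
Checking another pair — Gb5 → Fb5 — gives the same interval.

down a major second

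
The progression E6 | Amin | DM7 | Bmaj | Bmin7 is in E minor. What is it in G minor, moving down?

E minor down to G minor is a major sixth; each chord root moves by that interval while the quality stays the same.
E6: root E down a major sixth → G, giving G6.
Amin: root A down a major sixth → C, giving Cmin.
DM7: root D down a major sixth → F, giving FM7.
Bmaj: root B down a major sixth → D, giving Dmaj.
Bmin7: root B down a major sixth → D, giving Dmin7.

G6 Cmin FM7 Dmaj Dmin7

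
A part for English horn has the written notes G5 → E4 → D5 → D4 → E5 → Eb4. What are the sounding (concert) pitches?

C5 A3 G4 G3 A4 Ab3

The English horn sounds a perfect fifth below written, so transpose each written note down a perfect fifth.
G5 gives C5
E4 gives A3
D5 gives G4
D4 gives G3
E5 gives A4
Eb4 gives Ab3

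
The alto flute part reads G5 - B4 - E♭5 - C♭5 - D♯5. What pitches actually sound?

D5 F#4 Bb4 Gb4 A#4

Written C4 on the alto flute sounds as G3, a perfect fourth lower; apply that shift to every note.
G5 -> D5
B4 -> F#4
Eb5 -> Bb4
Cb5 -> Gb4
D#5 -> A#4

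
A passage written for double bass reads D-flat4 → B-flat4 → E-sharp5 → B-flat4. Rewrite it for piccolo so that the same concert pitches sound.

Db2 Bb2 E#3 Bb2

First find concert pitch: the double bass sounds a perfect octave below written, so D-flat4 B-flat4 E-sharp5 B-flat4 sounds Db3 Bb3 E#4 Bb3.
Then write for piccolo: it sounds a perfect octave above written, so the part must be a perfect octave below concert.
Db3 → Db2
Bb3 → Bb2
E#4 → E#3
Bb3 → Bb2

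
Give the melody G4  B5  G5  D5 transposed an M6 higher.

G4: a sixth up reaches E, and 9 semitones makes it E5.
A major sixth up from B5 gives G#6.
G5 up a major sixth is E6.
D5: a sixth up reaches B, and 9 semitones makes it B5.

E5 G#6 E6 B5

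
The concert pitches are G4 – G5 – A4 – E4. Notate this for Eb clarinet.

The Eb clarinet sounds a minor third above written, so the written part must be a minor third below concert — transpose each note down.
G4 → E4
G5 → E5
A4 → F#4
E4 → C#4

E4 E5 F#4 C#4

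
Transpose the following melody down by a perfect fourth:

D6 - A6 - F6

A5 E6 C6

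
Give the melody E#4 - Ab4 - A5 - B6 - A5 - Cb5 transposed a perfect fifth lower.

A#3 Db4 D5 E6 D5 Fb4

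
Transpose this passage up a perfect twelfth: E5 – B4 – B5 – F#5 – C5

B6 F#6 F#7 C#7 G6

E5 to B6
B4 to F#6
B5 to F#7
F#5 to C#7
C5 to G6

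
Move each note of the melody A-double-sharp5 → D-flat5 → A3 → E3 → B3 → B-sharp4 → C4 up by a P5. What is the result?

E##6 Ab5 E4 B3 F#4 F##5 G4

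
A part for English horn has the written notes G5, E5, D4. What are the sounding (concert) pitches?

The English horn sounds a perfect fifth below written, so transpose each written note down a perfect fifth.
G5 becomes C5
E5 becomes A4
D4 becomes G3

C5 A4 G3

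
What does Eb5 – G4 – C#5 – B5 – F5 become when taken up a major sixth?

C6 E5 A#5 G#6 D6

Eb5 up a major sixth is C6.
G4: a sixth up reaches E, and 9 semitones makes it E5.
A major sixth up from C#5 gives A#5.
B5 up a major sixth is G#6.
A major sixth up from F5 gives D6.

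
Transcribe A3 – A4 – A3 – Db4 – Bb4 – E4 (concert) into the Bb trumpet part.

Written C4 sounds as Bb3 on the Bb trumpet, so concert pitches are written a major second up.
A3 → B3
A4 → B4
A3 → B3
Db4 → Eb4
Bb4 → C5
E4 → F#4

B3 B4 B3 Eb4 C5 F#4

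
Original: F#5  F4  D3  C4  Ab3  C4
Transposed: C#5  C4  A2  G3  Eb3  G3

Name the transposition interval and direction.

down a perfect fourth

From F#5 to C#5 is 4 letter names — a fourth of some quality.
C#5 to F#5 is 5 semitones, which makes it a perfect fourth; the second version is lower, so the direction is down.
Checking another pair — C4 → G3 — gives the same interval.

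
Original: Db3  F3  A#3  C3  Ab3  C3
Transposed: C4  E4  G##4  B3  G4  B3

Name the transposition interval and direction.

up a major seventh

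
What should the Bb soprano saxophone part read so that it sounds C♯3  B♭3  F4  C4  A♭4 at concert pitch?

D#3 C4 G4 D4 Bb4

Written C4 sounds as Bb3 on the Bb soprano saxophone, so concert pitches are written a major second up.
C#3 becomes D#3
Bb3 becomes C4
F4 becomes G4
C4 becomes D4
Ab4 becomes Bb4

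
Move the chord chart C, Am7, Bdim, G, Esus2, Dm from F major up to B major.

F# D#m7 E#dim C# A#sus2 G#m

F major up to B major is an augmented fourth; each chord root moves by that interval while the quality stays the same.
C: root C up an augmented fourth → F#, giving F#.
Am7: root A up an augmented fourth → D#, giving D#m7.
Bdim: root B up an augmented fourth → E#, giving E#dim.
G: root G up an augmented fourth → C#, giving C#.
Esus2: root E up an augmented fourth → A#, giving A#sus2.
Dm: root D up an augmented fourth → G#, giving G#m.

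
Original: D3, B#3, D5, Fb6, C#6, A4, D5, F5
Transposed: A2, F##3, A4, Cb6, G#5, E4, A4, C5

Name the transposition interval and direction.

down a perfect fourth

From D3 to A2 is 4 letter names — a fourth of some quality.
A2 to D3 is 5 semitones, which makes it a perfect fourth; the second version is lower, so the direction is down.
Checking another pair — F5 → C5 — gives the same interval.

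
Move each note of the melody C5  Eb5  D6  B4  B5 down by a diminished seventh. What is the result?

C5 → D#4
Eb5 → F#4
D6 → E#5
B4 → C##4
B5 → C##5

D#4 F#4 E#5 C##4 C##5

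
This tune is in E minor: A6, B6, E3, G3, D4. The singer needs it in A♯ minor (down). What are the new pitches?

E minor to A♯ minor down is a diminished fifth, so every note moves down by that interval.
A6 becomes D#6
B6 becomes E#6
E3 becomes A#2
G3 becomes C#3
D4 becomes G#3

D#6 E#6 A#2 C#3 G#3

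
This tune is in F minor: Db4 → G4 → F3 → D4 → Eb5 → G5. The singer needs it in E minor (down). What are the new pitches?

F minor to E minor down is a minor second, so every note moves down by that interval.
Db4 gives C4
G4 gives F#4
F3 gives E3
D4 gives C#4
Eb5 gives D5
G5 gives F#5

C4 F#4 E3 C#4 D5 F#5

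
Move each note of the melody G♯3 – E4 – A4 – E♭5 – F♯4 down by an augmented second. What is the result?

F3 Db4 Gb4 Dbb5 Eb4

G#3 down an augmented second is F3.
An augmented second down from E4 gives Db4.
An augmented second down from A4 gives Gb4.
Eb5: a second down reaches D, and 3 semitones makes it Dbb5.
F#4 down an augmented second is Eb4.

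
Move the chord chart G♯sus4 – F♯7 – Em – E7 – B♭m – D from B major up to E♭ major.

B major up to E♭ major is a diminished fourth; each chord root moves by that interval while the quality stays the same.
G♯sus4: root G♯ up a diminished fourth → C, giving Csus4.
F♯7: root F♯ up a diminished fourth → Bb, giving Bb7.
Em: root E up a diminished fourth → Ab, giving Abm.
E7: root E up a diminished fourth → Ab, giving Ab7.
B♭m: root B♭ up a diminished fourth → Ebb, giving Ebbm.
D: root D up a diminished fourth → Gb, giving Gb.

Csus4 Bb7 Abm Ab7 Ebbm Gb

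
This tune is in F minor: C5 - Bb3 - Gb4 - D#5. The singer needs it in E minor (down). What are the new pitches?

B4 A3 F4 C##5

From F down to E is a minor second; apply that to each pitch.
C5 → B4
Bb3 → A3
Gb4 → F4
D#5 → C##5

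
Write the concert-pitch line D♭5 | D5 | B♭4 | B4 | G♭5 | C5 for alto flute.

Gb5 G5 Eb5 E5 Cb6 F5

Written C4 sounds as G3 on the alto flute, so concert pitches are written a perfect fourth up.
Db5 gives Gb5
D5 gives G5
Bb4 gives Eb5
B4 gives E5
Gb5 gives Cb6
C5 gives F5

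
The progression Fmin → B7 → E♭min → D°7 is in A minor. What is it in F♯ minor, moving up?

A minor up to F♯ minor is a major sixth; each chord root moves by that interval while the quality stays the same.
Fmin: root F up a major sixth → D, giving Dmin.
B7: root B up a major sixth → G#, giving G#7.
E♭min: root E♭ up a major sixth → C, giving Cmin.
D°7: root D up a major sixth → B, giving B°7.

Dmin G#7 Cmin B°7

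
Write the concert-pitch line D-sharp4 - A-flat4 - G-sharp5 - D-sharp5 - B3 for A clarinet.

F#4 Cb5 B5 F#5 D4

Written C4 sounds as A3 on the A clarinet, so concert pitches are written a minor third up.
D#4 gives F#4
Ab4 gives Cb5
G#5 gives B5
D#5 gives F#5
B3 gives D4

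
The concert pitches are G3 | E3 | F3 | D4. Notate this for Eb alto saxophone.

E4 C#4 D4 B4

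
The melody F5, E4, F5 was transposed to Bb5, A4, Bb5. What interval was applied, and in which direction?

From F5 to Bb5 is 4 letter names — a fourth of some quality.
F5 to Bb5 is 5 semitones, which makes it a perfect fourth; the second version is higher, so the direction is up.
Checking another pair — F5 → Bb5 — gives the same interval.

up a perfect fourth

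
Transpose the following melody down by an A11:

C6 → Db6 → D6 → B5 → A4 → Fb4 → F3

Gb4 Abb4 Ab4 F4 Eb3 Cbb3 Cb2

An augmented eleventh down from C6 gives Gb4.
Db6: an eleventh down reaches A, and 18 semitones makes it Abb4.
D6: an eleventh down reaches A, and 18 semitones makes it Ab4.
B5: an eleventh down reaches F, and 18 semitones makes it F4.
An augmented eleventh down from A4 gives Eb3.
Fb4 down an augmented eleventh is Cbb3.
An augmented eleventh down from F3 gives Cb2.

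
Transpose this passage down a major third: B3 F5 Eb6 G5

B3: a third down reaches G, and 4 semitones makes it G3.
F5 down a major third is Db5.
Eb6 down a major third is Cb6.
G5 down a major third is Eb5.

G3 Db5 Cb6 Eb5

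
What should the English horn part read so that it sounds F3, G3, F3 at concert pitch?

C4 D4 C4

The English horn sounds a perfect fifth below written, so the written part must be a perfect fifth above concert — transpose each note up.
F3 gives C4
G3 gives D4
F3 gives C4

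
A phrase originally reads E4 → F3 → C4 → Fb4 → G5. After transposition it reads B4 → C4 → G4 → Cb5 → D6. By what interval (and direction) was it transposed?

up a perfect fifth

From E4 to B4 is 5 letter names — a fifth of some quality.
E4 to B4 is 7 semitones, which makes it a perfect fifth; the second version is higher, so the direction is up.
Checking another pair — G5 → D6 — gives the same interval.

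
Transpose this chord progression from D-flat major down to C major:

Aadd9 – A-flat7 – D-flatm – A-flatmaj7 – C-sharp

G#add9 G7 Cm Gmaj7 B#

D-flat major down to C major is a minor second; each chord root moves by that interval while the quality stays the same.
Aadd9: root A down a minor second → G#, giving G#add9.
A-flat7: root A-flat down a minor second → G, giving G7.
D-flatm: root D-flat down a minor second → C, giving Cm.
A-flatmaj7: root A-flat down a minor second → G, giving Gmaj7.
C-sharp: root C-sharp down a minor second → B#, giving B#.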